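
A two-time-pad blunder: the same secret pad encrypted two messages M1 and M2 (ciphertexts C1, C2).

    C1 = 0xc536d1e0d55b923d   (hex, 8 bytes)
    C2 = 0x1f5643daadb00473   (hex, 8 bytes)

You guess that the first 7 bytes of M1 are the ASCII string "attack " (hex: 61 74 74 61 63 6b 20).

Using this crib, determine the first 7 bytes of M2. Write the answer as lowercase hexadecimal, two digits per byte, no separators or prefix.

First, C1 ⊕ C2 = (M1 ⊕ K) ⊕ (M2 ⊕ K) = M1 ⊕ M2, so the key drops out. Then M2 = (M1 ⊕ M2) ⊕ M1 over the first 7 bytes.
byte 0: (c5 xor 1f) xor 61 = da xor 61 = bb
byte 1: (36 xor 56) xor 74 = 60 xor 74 = 14
byte 2: (d1 xor 43) xor 74 = 92 xor 74 = e6
byte 3: (e0 xor da) xor 61 = 3a xor 61 = 5b
byte 4: (d5 xor ad) xor 63 = 78 xor 63 = 1b
byte 5: (5b xor b0) xor 6b = eb xor 6b = 80
byte 6: (92 xor 04) xor 20 = 96 xor 20 = b6

bb14e65b1b80b6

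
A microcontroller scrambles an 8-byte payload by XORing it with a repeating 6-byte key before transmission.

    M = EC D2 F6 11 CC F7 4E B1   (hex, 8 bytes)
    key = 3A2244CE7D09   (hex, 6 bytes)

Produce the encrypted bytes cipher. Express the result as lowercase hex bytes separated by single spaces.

The 6-byte key repeats, so the effective keystream is 3a 22 44 ce 7d 09 3a 22.
byte 0: ec ⊕ 3a = d6
byte 1: d2 ⊕ 22 = f0
byte 2: f6 ⊕ 44 = b2
byte 3: 11 ⊕ ce = df
byte 4: cc ⊕ 7d = b1
byte 5: f7 ⊕ 09 = fe
byte 6: 4e ⊕ 3a = 74
byte 7: b1 ⊕ 22 = 93

d6 f0 b2 df b1 fe 74 93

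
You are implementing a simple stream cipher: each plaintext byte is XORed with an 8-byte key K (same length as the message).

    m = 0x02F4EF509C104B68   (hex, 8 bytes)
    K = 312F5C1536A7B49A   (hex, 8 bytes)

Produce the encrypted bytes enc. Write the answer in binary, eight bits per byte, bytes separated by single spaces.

00110011 11011011 10110011 01000101 10101010 10110111 11111111 11110010

00000010 ⊕ 00110001 = 00110011
11110100 ⊕ 00101111 = 11011011
11101111 ⊕ 01011100 = 10110011
01010000 ⊕ 00010101 = 01000101
10011100 ⊕ 00110110 = 10101010
00010000 ⊕ 10100111 = 10110111
01001011 ⊕ 10110100 = 11111111
01101000 ⊕ 10011010 = 11110010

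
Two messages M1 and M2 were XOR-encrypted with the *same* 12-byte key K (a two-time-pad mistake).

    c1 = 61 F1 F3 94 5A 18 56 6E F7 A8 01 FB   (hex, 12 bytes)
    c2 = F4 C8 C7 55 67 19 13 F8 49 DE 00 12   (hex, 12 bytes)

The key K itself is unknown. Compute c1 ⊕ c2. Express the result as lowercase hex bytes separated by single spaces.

95 39 34 c1 3d 01 45 96 be 76 01 e9

c1 ⊕ c2 = (M1 ⊕ K) ⊕ (M2 ⊕ K) = M1 ⊕ M2 — the shared key cancels under XOR.
01100001 ⊕ 11110100 = 10010101
11110001 ⊕ 11001000 = 00111001
11110011 ⊕ 11000111 = 00110100
10010100 ⊕ 01010101 = 11000001
01011010 ⊕ 01100111 = 00111101
00011000 ⊕ 00011001 = 00000001
01010110 ⊕ 00010011 = 01000101
01101110 ⊕ 11111000 = 10010110
11110111 ⊕ 01001001 = 10111110
10101000 ⊕ 11011110 = 01110110
00000001 ⊕ 00000000 = 00000001
11111011 ⊕ 00010010 = 11101001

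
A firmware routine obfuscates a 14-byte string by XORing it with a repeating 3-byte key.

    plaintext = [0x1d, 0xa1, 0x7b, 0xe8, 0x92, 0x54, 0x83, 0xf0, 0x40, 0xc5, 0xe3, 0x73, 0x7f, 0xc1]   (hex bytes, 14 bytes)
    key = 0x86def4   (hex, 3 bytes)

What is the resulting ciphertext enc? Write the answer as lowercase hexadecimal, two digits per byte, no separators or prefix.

The 3-byte key repeats, so the effective keystream is 86 de f4 86 de f4 86 de f4 86 de f4 86 de.
byte 0: 00011101 ^ 10000110 = 10011011
byte 1: 10100001 ^ 11011110 = 01111111
byte 2: 01111011 ^ 11110100 = 10001111
byte 3: 11101000 ^ 10000110 = 01101110
byte 4: 10010010 ^ 11011110 = 01001100
byte 5: 01010100 ^ 11110100 = 10100000
byte 6: 10000011 ^ 10000110 = 00000101
byte 7: 11110000 ^ 11011110 = 00101110
byte 8: 01000000 ^ 11110100 = 10110100
byte 9: 11000101 ^ 10000110 = 01000011
byte 10: 11100011 ^ 11011110 = 00111101
byte 11: 01110011 ^ 11110100 = 10000111
byte 12: 01111111 ^ 10000110 = 11111001
byte 13: 11000001 ^ 11011110 = 00011111

9b7f8f6e4ca0052eb4433d87f91f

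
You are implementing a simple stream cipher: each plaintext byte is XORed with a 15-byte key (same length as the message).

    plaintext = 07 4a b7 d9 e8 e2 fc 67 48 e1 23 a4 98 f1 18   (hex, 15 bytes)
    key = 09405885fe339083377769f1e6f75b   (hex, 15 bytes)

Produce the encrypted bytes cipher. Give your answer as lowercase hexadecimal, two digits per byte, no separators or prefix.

byte 0: 07 XOR 09 = 0e
byte 1: 4a XOR 40 = 0a
byte 2: b7 XOR 58 = ef
byte 3: d9 XOR 85 = 5c
byte 4: e8 XOR fe = 16
byte 5: e2 XOR 33 = d1
byte 6: fc XOR 90 = 6c
byte 7: 67 XOR 83 = e4
byte 8: 48 XOR 37 = 7f
byte 9: e1 XOR 77 = 96
byte 10: 23 XOR 69 = 4a
byte 11: a4 XOR f1 = 55
byte 12: 98 XOR e6 = 7e
byte 13: f1 XOR f7 = 06
byte 14: 18 XOR 5b = 43

0e0aef5c16d16ce47f964a557e0643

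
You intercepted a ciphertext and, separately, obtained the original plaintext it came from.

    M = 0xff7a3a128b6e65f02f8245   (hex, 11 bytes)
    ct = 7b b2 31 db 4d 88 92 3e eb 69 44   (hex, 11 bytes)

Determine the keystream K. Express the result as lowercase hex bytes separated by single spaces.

84 c8 0b c9 c6 e6 f7 ce c4 eb 01

Since ct = M ⊕ K, XORing both sides with M gives K = M ⊕ ct.
byte 0: ff ⊕ 7b = 84
byte 1: 7a ⊕ b2 = c8
byte 2: 3a ⊕ 31 = 0b
byte 3: 12 ⊕ db = c9
byte 4: 8b ⊕ 4d = c6
byte 5: 6e ⊕ 88 = e6
byte 6: 65 ⊕ 92 = f7
byte 7: f0 ⊕ 3e = ce
byte 8: 2f ⊕ eb = c4
byte 9: 82 ⊕ 69 = eb
byte 10: 45 ⊕ 44 = 01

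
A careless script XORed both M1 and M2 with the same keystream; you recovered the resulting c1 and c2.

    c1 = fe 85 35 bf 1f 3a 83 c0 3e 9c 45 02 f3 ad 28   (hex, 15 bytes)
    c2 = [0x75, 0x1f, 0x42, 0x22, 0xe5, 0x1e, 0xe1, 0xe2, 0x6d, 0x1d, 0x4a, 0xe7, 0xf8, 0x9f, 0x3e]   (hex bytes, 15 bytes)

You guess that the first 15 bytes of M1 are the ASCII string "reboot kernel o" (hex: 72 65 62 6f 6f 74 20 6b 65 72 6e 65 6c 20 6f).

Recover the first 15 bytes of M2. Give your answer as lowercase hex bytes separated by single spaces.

First, c1 ⊕ c2 = (M1 ⊕ K) ⊕ (M2 ⊕ K) = M1 ⊕ M2, so the key drops out. Then M2 = (M1 ⊕ M2) ⊕ M1 over the first 15 bytes.
byte 0: (fe xor 75) xor 72 = 8b xor 72 = f9
byte 1: (85 xor 1f) xor 65 = 9a xor 65 = ff
byte 2: (35 xor 42) xor 62 = 77 xor 62 = 15
byte 3: (bf xor 22) xor 6f = 9d xor 6f = f2
byte 4: (1f xor e5) xor 6f = fa xor 6f = 95
byte 5: (3a xor 1e) xor 74 = 24 xor 74 = 50
byte 6: (83 xor e1) xor 20 = 62 xor 20 = 42
byte 7: (c0 xor e2) xor 6b = 22 xor 6b = 49
byte 8: (3e xor 6d) xor 65 = 53 xor 65 = 36
byte 9: (9c xor 1d) xor 72 = 81 xor 72 = f3
byte 10: (45 xor 4a) xor 6e = 0f xor 6e = 61
byte 11: (02 xor e7) xor 65 = e5 xor 65 = 80
byte 12: (f3 xor f8) xor 6c = 0b xor 6c = 67
byte 13: (ad xor 9f) xor 20 = 32 xor 20 = 12
byte 14: (28 xor 3e) xor 6f = 16 xor 6f = 79

f9 ff 15 f2 95 50 42 49 36 f3 61 80 67 12 79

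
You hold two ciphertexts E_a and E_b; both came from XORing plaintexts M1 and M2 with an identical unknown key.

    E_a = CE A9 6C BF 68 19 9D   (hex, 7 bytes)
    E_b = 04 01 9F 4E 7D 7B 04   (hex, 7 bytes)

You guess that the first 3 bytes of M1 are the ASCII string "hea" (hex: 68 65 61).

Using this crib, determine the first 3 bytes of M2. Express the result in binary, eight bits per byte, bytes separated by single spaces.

First, E_a ⊕ E_b = (M1 ⊕ K) ⊕ (M2 ⊕ K) = M1 ⊕ M2, so the key drops out. Then M2 = (M1 ⊕ M2) ⊕ M1 over the first 3 bytes.
byte 0: (ce xor 04) xor 68 = ca xor 68 = a2
byte 1: (a9 xor 01) xor 65 = a8 xor 65 = cd
byte 2: (6c xor 9f) xor 61 = f3 xor 61 = 92

10100010 11001101 10010010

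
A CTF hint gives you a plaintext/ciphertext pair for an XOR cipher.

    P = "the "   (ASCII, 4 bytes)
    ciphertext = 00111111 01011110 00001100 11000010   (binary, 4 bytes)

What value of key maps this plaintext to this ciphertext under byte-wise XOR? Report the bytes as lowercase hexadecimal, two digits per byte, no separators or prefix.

4b3669e2

Since ciphertext = P ⊕ key, XORing both sides with P gives key = P ⊕ ciphertext.
74 ⊕ 3f = 4b
68 ⊕ 5e = 36
65 ⊕ 0c = 69
20 ⊕ c2 = e2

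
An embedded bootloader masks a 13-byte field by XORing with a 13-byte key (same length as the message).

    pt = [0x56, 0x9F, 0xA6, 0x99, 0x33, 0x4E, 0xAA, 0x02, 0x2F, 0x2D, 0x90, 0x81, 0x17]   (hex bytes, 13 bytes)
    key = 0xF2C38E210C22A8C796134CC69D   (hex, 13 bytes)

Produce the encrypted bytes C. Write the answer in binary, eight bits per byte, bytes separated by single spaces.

10100100 01011100 00101000 10111000 00111111 01101100 00000010 11000101 10111001 00111110 11011100 01000111 10001010

56 ^ f2 = a4
9f ^ c3 = 5c
a6 ^ 8e = 28
99 ^ 21 = b8
33 ^ 0c = 3f
4e ^ 22 = 6c
aa ^ a8 = 02
02 ^ c7 = c5
2f ^ 96 = b9
2d ^ 13 = 3e
90 ^ 4c = dc
81 ^ c6 = 47
17 ^ 9d = 8a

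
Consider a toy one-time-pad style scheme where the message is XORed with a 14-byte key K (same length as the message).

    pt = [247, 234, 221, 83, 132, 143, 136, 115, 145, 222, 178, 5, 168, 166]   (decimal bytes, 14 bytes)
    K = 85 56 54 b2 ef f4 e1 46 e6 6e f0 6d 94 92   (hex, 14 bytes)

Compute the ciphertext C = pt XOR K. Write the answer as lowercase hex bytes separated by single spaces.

XOR is its own inverse, so applying the key byte-wise gives the result directly.
f7 xor 85 = 72
ea xor 56 = bc
dd xor 54 = 89
53 xor b2 = e1
84 xor ef = 6b
8f xor f4 = 7b
88 xor e1 = 69
73 xor 46 = 35
91 xor e6 = 77
de xor 6e = b0
b2 xor f0 = 42
05 xor 6d = 68
a8 xor 94 = 3c
a6 xor 92 = 34

72 bc 89 e1 6b 7b 69 35 77 b0 42 68 3c 34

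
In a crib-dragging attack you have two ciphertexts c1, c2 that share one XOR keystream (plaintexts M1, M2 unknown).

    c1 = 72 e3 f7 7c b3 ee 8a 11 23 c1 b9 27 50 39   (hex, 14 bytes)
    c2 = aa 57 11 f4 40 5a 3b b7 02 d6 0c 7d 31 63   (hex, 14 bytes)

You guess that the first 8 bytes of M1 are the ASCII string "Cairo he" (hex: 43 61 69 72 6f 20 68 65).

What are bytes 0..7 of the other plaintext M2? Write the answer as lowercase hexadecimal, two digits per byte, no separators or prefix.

First, c1 ⊕ c2 = (M1 ⊕ K) ⊕ (M2 ⊕ K) = M1 ⊕ M2, so the key drops out. Then M2 = (M1 ⊕ M2) ⊕ M1 over the first 8 bytes.
byte 0: (72 ^ aa) ^ 43 = d8 ^ 43 = 9b
byte 1: (e3 ^ 57) ^ 61 = b4 ^ 61 = d5
byte 2: (f7 ^ 11) ^ 69 = e6 ^ 69 = 8f
byte 3: (7c ^ f4) ^ 72 = 88 ^ 72 = fa
byte 4: (b3 ^ 40) ^ 6f = f3 ^ 6f = 9c
byte 5: (ee ^ 5a) ^ 20 = b4 ^ 20 = 94
byte 6: (8a ^ 3b) ^ 68 = b1 ^ 68 = d9
byte 7: (11 ^ b7) ^ 65 = a6 ^ 65 = c3

9bd58ffa9c94d9c3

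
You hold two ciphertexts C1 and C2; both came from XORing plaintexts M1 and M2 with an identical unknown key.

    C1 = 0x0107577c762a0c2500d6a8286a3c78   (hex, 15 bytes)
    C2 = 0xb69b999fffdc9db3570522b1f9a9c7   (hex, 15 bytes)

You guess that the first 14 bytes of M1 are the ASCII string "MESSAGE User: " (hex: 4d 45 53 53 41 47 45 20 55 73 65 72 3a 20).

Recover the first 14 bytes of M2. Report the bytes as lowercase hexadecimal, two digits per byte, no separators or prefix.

First, C1 ⊕ C2 = (M1 ⊕ K) ⊕ (M2 ⊕ K) = M1 ⊕ M2, so the key drops out. Then M2 = (M1 ⊕ M2) ⊕ M1 over the first 14 bytes.
byte 0: (01 ^ b6) ^ 4d = b7 ^ 4d = fa
byte 1: (07 ^ 9b) ^ 45 = 9c ^ 45 = d9
byte 2: (57 ^ 99) ^ 53 = ce ^ 53 = 9d
byte 3: (7c ^ 9f) ^ 53 = e3 ^ 53 = b0
byte 4: (76 ^ ff) ^ 41 = 89 ^ 41 = c8
byte 5: (2a ^ dc) ^ 47 = f6 ^ 47 = b1
byte 6: (0c ^ 9d) ^ 45 = 91 ^ 45 = d4
byte 7: (25 ^ b3) ^ 20 = 96 ^ 20 = b6
byte 8: (00 ^ 57) ^ 55 = 57 ^ 55 = 02
byte 9: (d6 ^ 05) ^ 73 = d3 ^ 73 = a0
byte 10: (a8 ^ 22) ^ 65 = 8a ^ 65 = ef
byte 11: (28 ^ b1) ^ 72 = 99 ^ 72 = eb
byte 12: (6a ^ f9) ^ 3a = 93 ^ 3a = a9
byte 13: (3c ^ a9) ^ 20 = 95 ^ 20 = b5

fad99db0c8b1d4b602a0efeba9b5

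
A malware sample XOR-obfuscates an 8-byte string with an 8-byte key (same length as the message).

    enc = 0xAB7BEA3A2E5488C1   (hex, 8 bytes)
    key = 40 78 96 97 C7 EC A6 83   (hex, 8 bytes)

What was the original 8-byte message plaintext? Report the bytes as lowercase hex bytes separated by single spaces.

eb 03 7c ad e9 b8 2e 42

ab XOR 40 = eb
7b XOR 78 = 03
ea XOR 96 = 7c
3a XOR 97 = ad
2e XOR c7 = e9
54 XOR ec = b8
88 XOR a6 = 2e
c1 XOR 83 = 42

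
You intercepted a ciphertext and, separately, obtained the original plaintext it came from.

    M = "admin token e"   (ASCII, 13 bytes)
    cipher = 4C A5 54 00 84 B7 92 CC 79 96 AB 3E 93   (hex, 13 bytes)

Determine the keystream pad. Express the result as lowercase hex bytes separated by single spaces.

2d c1 39 69 ea 97 e6 a3 12 f3 c5 1e f6

Since cipher = M ⊕ pad, XORing both sides with M gives pad = M ⊕ cipher.
 97 ^  76 =  45
100 ^ 165 = 193
109 ^  84 =  57
105 ^   0 = 105
110 ^ 132 = 234
 32 ^ 183 = 151
116 ^ 146 = 230
111 ^ 204 = 163
107 ^ 121 =  18
101 ^ 150 = 243
110 ^ 171 = 197
 32 ^  62 =  30
101 ^ 147 = 246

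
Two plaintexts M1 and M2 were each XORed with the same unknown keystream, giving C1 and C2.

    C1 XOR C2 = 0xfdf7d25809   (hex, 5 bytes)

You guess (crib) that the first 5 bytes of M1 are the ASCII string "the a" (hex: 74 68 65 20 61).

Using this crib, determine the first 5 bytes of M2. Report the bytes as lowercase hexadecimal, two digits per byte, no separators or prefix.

Since C1 ⊕ C2 = M1 ⊕ M2, XORing with the guessed M1 bytes yields the corresponding M2 bytes: M2 = (C1 ⊕ C2) ⊕ M1.
byte 0: fd XOR 74 = 89
byte 1: f7 XOR 68 = 9f
byte 2: d2 XOR 65 = b7
byte 3: 58 XOR 20 = 78
byte 4: 09 XOR 61 = 68

899fb77868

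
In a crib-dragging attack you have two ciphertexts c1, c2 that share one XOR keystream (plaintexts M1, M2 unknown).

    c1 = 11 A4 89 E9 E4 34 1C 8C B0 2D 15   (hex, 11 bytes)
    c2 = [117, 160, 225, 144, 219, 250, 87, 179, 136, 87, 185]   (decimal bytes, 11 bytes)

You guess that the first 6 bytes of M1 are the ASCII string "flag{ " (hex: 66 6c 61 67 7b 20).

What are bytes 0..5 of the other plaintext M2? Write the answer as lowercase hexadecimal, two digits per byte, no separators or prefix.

First, c1 ⊕ c2 = (M1 ⊕ K) ⊕ (M2 ⊕ K) = M1 ⊕ M2, so the key drops out. Then M2 = (M1 ⊕ M2) ⊕ M1 over the first 6 bytes.
byte 0: (11 ^ 75) ^ 66 = 64 ^ 66 = 02
byte 1: (a4 ^ a0) ^ 6c = 04 ^ 6c = 68
byte 2: (89 ^ e1) ^ 61 = 68 ^ 61 = 09
byte 3: (e9 ^ 90) ^ 67 = 79 ^ 67 = 1e
byte 4: (e4 ^ db) ^ 7b = 3f ^ 7b = 44
byte 5: (34 ^ fa) ^ 20 = ce ^ 20 = ee

0268091e44ee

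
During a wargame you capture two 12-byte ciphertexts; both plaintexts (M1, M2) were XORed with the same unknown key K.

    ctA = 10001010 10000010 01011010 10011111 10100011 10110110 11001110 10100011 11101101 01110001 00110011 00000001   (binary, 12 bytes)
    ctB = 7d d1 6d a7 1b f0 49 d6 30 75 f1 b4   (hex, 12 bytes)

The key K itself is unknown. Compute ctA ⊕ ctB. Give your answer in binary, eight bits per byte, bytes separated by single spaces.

ctA ⊕ ctB = (M1 ⊕ K) ⊕ (M2 ⊕ K) = M1 ⊕ M2 — the shared key cancels under XOR.
8a ⊕ 7d = f7
82 ⊕ d1 = 53
5a ⊕ 6d = 37
9f ⊕ a7 = 38
a3 ⊕ 1b = b8
b6 ⊕ f0 = 46
ce ⊕ 49 = 87
a3 ⊕ d6 = 75
ed ⊕ 30 = dd
71 ⊕ 75 = 04
33 ⊕ f1 = c2
01 ⊕ b4 = b5

11110111 01010011 00110111 00111000 10111000 01000110 10000111 01110101 11011101 00000100 11000010 10110101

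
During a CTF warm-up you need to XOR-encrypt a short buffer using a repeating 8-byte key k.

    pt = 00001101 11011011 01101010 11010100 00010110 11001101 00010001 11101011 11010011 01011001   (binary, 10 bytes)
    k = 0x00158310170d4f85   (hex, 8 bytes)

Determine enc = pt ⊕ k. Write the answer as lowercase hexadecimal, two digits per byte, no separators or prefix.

The 8-byte key repeats, so the effective keystream is 00 15 83 10 17 0d 4f 85 00 15.
byte 0:  13 xor   0 =  13
byte 1: 219 xor  21 = 206
byte 2: 106 xor 131 = 233
byte 3: 212 xor  16 = 196
byte 4:  22 xor  23 =   1
byte 5: 205 xor  13 = 192
byte 6:  17 xor  79 =  94
byte 7: 235 xor 133 = 110
byte 8: 211 xor   0 = 211
byte 9:  89 xor  21 =  76

0dcee9c401c05e6ed34c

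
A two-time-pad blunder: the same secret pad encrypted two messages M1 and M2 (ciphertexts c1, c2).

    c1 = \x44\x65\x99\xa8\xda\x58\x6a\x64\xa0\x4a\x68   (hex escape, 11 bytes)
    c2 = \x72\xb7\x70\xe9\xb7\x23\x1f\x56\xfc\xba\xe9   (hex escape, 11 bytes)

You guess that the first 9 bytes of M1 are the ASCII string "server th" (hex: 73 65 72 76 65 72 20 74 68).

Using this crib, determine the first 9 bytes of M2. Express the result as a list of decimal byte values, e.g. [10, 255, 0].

[69, 183, 155, 55, 8, 9, 85, 70, 52]

First, c1 ⊕ c2 = (M1 ⊕ K) ⊕ (M2 ⊕ K) = M1 ⊕ M2, so the key drops out. Then M2 = (M1 ⊕ M2) ⊕ M1 over the first 9 bytes.
byte 0: (44 xor 72) xor 73 = 36 xor 73 = 45
byte 1: (65 xor b7) xor 65 = d2 xor 65 = b7
byte 2: (99 xor 70) xor 72 = e9 xor 72 = 9b
byte 3: (a8 xor e9) xor 76 = 41 xor 76 = 37
byte 4: (da xor b7) xor 65 = 6d xor 65 = 08
byte 5: (58 xor 23) xor 72 = 7b xor 72 = 09
byte 6: (6a xor 1f) xor 20 = 75 xor 20 = 55
byte 7: (64 xor 56) xor 74 = 32 xor 74 = 46
byte 8: (a0 xor fc) xor 68 = 5c xor 68 = 34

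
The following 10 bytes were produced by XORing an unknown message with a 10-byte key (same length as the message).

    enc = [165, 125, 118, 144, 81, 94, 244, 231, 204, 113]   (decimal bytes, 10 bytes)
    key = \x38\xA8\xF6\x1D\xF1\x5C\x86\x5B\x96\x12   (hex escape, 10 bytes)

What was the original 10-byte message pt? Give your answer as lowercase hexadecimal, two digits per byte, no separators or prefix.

XOR is its own inverse, so applying the key byte-wise gives the result directly.
10100101 ^ 00111000 = 10011101
01111101 ^ 10101000 = 11010101
01110110 ^ 11110110 = 10000000
10010000 ^ 00011101 = 10001101
01010001 ^ 11110001 = 10100000
01011110 ^ 01011100 = 00000010
11110100 ^ 10000110 = 01110010
11100111 ^ 01011011 = 10111100
11001100 ^ 10010110 = 01011010
01110001 ^ 00010010 = 01100011

9dd5808da00272bc5a63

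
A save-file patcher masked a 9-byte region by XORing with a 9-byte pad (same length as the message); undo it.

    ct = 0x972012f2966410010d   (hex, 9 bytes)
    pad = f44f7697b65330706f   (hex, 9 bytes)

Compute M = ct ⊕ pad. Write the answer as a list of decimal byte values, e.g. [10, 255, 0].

XOR is its own inverse, so applying the key byte-wise gives the result directly.
97 XOR f4 = 63
20 XOR 4f = 6f
12 XOR 76 = 64
f2 XOR 97 = 65
96 XOR b6 = 20
64 XOR 53 = 37
10 XOR 30 = 20
01 XOR 70 = 71
0d XOR 6f = 62

[99, 111, 100, 101, 32, 55, 32, 113, 98]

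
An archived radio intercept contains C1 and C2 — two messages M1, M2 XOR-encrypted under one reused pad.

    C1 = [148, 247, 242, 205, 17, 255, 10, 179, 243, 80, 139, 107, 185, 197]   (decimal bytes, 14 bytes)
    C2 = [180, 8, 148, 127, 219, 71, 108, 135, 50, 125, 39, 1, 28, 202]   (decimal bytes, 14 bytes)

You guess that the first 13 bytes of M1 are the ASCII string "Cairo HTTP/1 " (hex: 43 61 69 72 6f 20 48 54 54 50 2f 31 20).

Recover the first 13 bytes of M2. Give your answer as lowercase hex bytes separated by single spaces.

First, C1 ⊕ C2 = (M1 ⊕ K) ⊕ (M2 ⊕ K) = M1 ⊕ M2, so the key drops out. Then M2 = (M1 ⊕ M2) ⊕ M1 over the first 13 bytes.
byte 0: (94 ⊕ b4) ⊕ 43 = 20 ⊕ 43 = 63
byte 1: (f7 ⊕ 08) ⊕ 61 = ff ⊕ 61 = 9e
byte 2: (f2 ⊕ 94) ⊕ 69 = 66 ⊕ 69 = 0f
byte 3: (cd ⊕ 7f) ⊕ 72 = b2 ⊕ 72 = c0
byte 4: (11 ⊕ db) ⊕ 6f = ca ⊕ 6f = a5
byte 5: (ff ⊕ 47) ⊕ 20 = b8 ⊕ 20 = 98
byte 6: (0a ⊕ 6c) ⊕ 48 = 66 ⊕ 48 = 2e
byte 7: (b3 ⊕ 87) ⊕ 54 = 34 ⊕ 54 = 60
byte 8: (f3 ⊕ 32) ⊕ 54 = c1 ⊕ 54 = 95
byte 9: (50 ⊕ 7d) ⊕ 50 = 2d ⊕ 50 = 7d
byte 10: (8b ⊕ 27) ⊕ 2f = ac ⊕ 2f = 83
byte 11: (6b ⊕ 01) ⊕ 31 = 6a ⊕ 31 = 5b
byte 12: (b9 ⊕ 1c) ⊕ 20 = a5 ⊕ 20 = 85

63 9e 0f c0 a5 98 2e 60 95 7d 83 5b 85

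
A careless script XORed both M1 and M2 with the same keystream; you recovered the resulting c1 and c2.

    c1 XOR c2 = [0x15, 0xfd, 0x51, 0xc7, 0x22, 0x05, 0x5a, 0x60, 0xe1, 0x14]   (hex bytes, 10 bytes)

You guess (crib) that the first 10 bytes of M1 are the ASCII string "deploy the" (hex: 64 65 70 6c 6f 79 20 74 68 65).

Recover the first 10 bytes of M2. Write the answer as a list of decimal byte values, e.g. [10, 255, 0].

[113, 152, 33, 171, 77, 124, 122, 20, 137, 113]

Since c1 ⊕ c2 = M1 ⊕ M2, XORing with the guessed M1 bytes yields the corresponding M2 bytes: M2 = (c1 ⊕ c2) ⊕ M1.
byte 0: 15 ⊕ 64 = 71
byte 1: fd ⊕ 65 = 98
byte 2: 51 ⊕ 70 = 21
byte 3: c7 ⊕ 6c = ab
byte 4: 22 ⊕ 6f = 4d
byte 5: 05 ⊕ 79 = 7c
byte 6: 5a ⊕ 20 = 7a
byte 7: 60 ⊕ 74 = 14
byte 8: e1 ⊕ 68 = 89
byte 9: 14 ⊕ 65 = 71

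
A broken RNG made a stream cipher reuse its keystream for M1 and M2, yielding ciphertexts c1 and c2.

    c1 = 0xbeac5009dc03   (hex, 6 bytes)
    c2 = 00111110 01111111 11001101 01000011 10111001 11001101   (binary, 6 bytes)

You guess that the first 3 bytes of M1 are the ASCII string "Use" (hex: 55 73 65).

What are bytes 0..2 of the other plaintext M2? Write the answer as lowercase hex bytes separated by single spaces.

First, c1 ⊕ c2 = (M1 ⊕ K) ⊕ (M2 ⊕ K) = M1 ⊕ M2, so the key drops out. Then M2 = (M1 ⊕ M2) ⊕ M1 over the first 3 bytes.
byte 0: (be xor 3e) xor 55 = 80 xor 55 = d5
byte 1: (ac xor 7f) xor 73 = d3 xor 73 = a0
byte 2: (50 xor cd) xor 65 = 9d xor 65 = f8

d5 a0 f8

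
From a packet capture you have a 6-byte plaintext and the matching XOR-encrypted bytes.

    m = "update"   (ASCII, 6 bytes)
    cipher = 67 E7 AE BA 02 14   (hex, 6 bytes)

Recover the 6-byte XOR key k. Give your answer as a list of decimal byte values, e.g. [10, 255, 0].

[18, 151, 202, 219, 118, 113]

Since cipher = m ⊕ k, XORing both sides with m gives k = m ⊕ cipher.
byte 0: 117 ⊕ 103 =  18
byte 1: 112 ⊕ 231 = 151
byte 2: 100 ⊕ 174 = 202
byte 3:  97 ⊕ 186 = 219
byte 4: 116 ⊕   2 = 118
byte 5: 101 ⊕  20 = 113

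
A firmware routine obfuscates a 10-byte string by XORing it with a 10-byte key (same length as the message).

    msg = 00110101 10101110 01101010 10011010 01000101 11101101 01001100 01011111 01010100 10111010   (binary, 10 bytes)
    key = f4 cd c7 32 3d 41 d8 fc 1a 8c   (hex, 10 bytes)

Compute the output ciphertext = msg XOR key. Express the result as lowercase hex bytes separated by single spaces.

c1 63 ad a8 78 ac 94 a3 4e 36

XOR is its own inverse, so applying the key byte-wise gives the result directly.
00110101 ^ 11110100 = 11000001
10101110 ^ 11001101 = 01100011
01101010 ^ 11000111 = 10101101
10011010 ^ 00110010 = 10101000
01000101 ^ 00111101 = 01111000
11101101 ^ 01000001 = 10101100
01001100 ^ 11011000 = 10010100
01011111 ^ 11111100 = 10100011
01010100 ^ 00011010 = 01001110
10111010 ^ 10001100 = 00110110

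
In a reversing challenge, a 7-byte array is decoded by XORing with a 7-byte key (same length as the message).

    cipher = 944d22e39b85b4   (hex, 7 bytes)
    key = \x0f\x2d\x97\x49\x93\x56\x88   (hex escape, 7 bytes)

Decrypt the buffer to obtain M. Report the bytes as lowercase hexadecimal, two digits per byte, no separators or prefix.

94 xor 0f = 9b
4d xor 2d = 60
22 xor 97 = b5
e3 xor 49 = aa
9b xor 93 = 08
85 xor 56 = d3
b4 xor 88 = 3c

9b60b5aa08d33c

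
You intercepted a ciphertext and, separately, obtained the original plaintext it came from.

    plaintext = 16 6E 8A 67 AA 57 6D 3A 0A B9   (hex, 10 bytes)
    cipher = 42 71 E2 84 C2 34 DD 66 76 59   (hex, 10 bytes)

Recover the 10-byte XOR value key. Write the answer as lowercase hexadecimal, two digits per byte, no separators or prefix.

541f68e36863b05c7ce0

Since cipher = plaintext ⊕ key, XORing both sides with plaintext gives key = plaintext ⊕ cipher.
byte 0:  22 XOR  66 =  84
byte 1: 110 XOR 113 =  31
byte 2: 138 XOR 226 = 104
byte 3: 103 XOR 132 = 227
byte 4: 170 XOR 194 = 104
byte 5:  87 XOR  52 =  99
byte 6: 109 XOR 221 = 176
byte 7:  58 XOR 102 =  92
byte 8:  10 XOR 118 = 124
byte 9: 185 XOR  89 = 224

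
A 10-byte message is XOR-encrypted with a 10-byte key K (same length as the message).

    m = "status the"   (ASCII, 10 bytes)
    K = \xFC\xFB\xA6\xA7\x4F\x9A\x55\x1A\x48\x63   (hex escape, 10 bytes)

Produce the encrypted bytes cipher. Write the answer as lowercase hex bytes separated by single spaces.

8f 8f c7 d3 3a e9 75 6e 20 06

byte 0: 73 XOR fc = 8f
byte 1: 74 XOR fb = 8f
byte 2: 61 XOR a6 = c7
byte 3: 74 XOR a7 = d3
byte 4: 75 XOR 4f = 3a
byte 5: 73 XOR 9a = e9
byte 6: 20 XOR 55 = 75
byte 7: 74 XOR 1a = 6e
byte 8: 68 XOR 48 = 20
byte 9: 65 XOR 63 = 06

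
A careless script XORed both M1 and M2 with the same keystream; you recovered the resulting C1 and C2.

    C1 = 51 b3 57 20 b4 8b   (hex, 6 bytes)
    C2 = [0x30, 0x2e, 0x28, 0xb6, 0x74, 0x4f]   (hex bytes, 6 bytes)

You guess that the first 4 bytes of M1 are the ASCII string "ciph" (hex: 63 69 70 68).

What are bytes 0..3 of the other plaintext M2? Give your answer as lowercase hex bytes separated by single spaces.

02 f4 0f fe

First, C1 ⊕ C2 = (M1 ⊕ K) ⊕ (M2 ⊕ K) = M1 ⊕ M2, so the key drops out. Then M2 = (M1 ⊕ M2) ⊕ M1 over the first 4 bytes.
byte 0: (51 xor 30) xor 63 = 61 xor 63 = 02
byte 1: (b3 xor 2e) xor 69 = 9d xor 69 = f4
byte 2: (57 xor 28) xor 70 = 7f xor 70 = 0f
byte 3: (20 xor b6) xor 68 = 96 xor 68 = fe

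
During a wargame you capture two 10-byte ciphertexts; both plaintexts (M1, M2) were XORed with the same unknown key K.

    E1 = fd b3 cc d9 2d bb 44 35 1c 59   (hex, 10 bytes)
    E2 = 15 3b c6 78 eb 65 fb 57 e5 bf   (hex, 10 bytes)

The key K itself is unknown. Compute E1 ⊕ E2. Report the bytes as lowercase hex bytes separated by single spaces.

e8 88 0a a1 c6 de bf 62 f9 e6

E1 ⊕ E2 = (M1 ⊕ K) ⊕ (M2 ⊕ K) = M1 ⊕ M2 — the shared key cancels under XOR.
253 xor  21 = 232
179 xor  59 = 136
204 xor 198 =  10
217 xor 120 = 161
 45 xor 235 = 198
187 xor 101 = 222
 68 xor 251 = 191
 53 xor  87 =  98
 28 xor 229 = 249
 89 xor 191 = 230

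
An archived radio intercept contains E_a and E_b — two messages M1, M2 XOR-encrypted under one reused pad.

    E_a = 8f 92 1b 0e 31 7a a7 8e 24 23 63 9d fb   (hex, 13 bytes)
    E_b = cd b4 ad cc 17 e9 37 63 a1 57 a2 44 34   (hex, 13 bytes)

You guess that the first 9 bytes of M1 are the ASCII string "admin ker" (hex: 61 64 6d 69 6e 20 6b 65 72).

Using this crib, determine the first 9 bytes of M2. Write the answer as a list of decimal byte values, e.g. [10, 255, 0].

[35, 66, 219, 171, 72, 179, 251, 136, 247]

First, E_a ⊕ E_b = (M1 ⊕ K) ⊕ (M2 ⊕ K) = M1 ⊕ M2, so the key drops out. Then M2 = (M1 ⊕ M2) ⊕ M1 over the first 9 bytes.
byte 0: (8f ⊕ cd) ⊕ 61 = 42 ⊕ 61 = 23
byte 1: (92 ⊕ b4) ⊕ 64 = 26 ⊕ 64 = 42
byte 2: (1b ⊕ ad) ⊕ 6d = b6 ⊕ 6d = db
byte 3: (0e ⊕ cc) ⊕ 69 = c2 ⊕ 69 = ab
byte 4: (31 ⊕ 17) ⊕ 6e = 26 ⊕ 6e = 48
byte 5: (7a ⊕ e9) ⊕ 20 = 93 ⊕ 20 = b3
byte 6: (a7 ⊕ 37) ⊕ 6b = 90 ⊕ 6b = fb
byte 7: (8e ⊕ 63) ⊕ 65 = ed ⊕ 65 = 88
byte 8: (24 ⊕ a1) ⊕ 72 = 85 ⊕ 72 = f7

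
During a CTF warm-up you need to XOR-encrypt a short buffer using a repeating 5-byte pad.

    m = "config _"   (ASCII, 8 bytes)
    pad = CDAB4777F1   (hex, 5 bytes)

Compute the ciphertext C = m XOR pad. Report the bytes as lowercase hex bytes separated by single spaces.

ae c4 29 11 98 aa 8b 18

The 5-byte key repeats, so the effective keystream is cd ab 47 77 f1 cd ab 47.
byte 0: 01100011 ^ 11001101 = 10101110
byte 1: 01101111 ^ 10101011 = 11000100
byte 2: 01101110 ^ 01000111 = 00101001
byte 3: 01100110 ^ 01110111 = 00010001
byte 4: 01101001 ^ 11110001 = 10011000
byte 5: 01100111 ^ 11001101 = 10101010
byte 6: 00100000 ^ 10101011 = 10001011
byte 7: 01011111 ^ 01000111 = 00011000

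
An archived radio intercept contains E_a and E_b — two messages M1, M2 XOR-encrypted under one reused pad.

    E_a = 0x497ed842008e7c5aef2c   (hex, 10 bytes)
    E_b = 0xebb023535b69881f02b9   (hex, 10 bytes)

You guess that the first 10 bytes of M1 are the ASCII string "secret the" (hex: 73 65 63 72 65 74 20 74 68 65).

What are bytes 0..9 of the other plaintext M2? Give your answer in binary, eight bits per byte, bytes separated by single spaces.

11010001 10101011 10011000 01100011 00111110 10010011 11010100 00110001 10000101 11110000

First, E_a ⊕ E_b = (M1 ⊕ K) ⊕ (M2 ⊕ K) = M1 ⊕ M2, so the key drops out. Then M2 = (M1 ⊕ M2) ⊕ M1 over the first 10 bytes.
byte 0: (49 xor eb) xor 73 = a2 xor 73 = d1
byte 1: (7e xor b0) xor 65 = ce xor 65 = ab
byte 2: (d8 xor 23) xor 63 = fb xor 63 = 98
byte 3: (42 xor 53) xor 72 = 11 xor 72 = 63
byte 4: (00 xor 5b) xor 65 = 5b xor 65 = 3e
byte 5: (8e xor 69) xor 74 = e7 xor 74 = 93
byte 6: (7c xor 88) xor 20 = f4 xor 20 = d4
byte 7: (5a xor 1f) xor 74 = 45 xor 74 = 31
byte 8: (ef xor 02) xor 68 = ed xor 68 = 85
byte 9: (2c xor b9) xor 65 = 95 xor 65 = f0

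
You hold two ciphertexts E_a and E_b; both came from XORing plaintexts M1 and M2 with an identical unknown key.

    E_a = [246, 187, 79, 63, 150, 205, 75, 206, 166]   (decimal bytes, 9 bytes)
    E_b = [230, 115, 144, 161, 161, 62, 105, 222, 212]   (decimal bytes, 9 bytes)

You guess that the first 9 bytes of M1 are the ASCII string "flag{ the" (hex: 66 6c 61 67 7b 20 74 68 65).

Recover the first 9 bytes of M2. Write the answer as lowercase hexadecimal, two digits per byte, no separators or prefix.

First, E_a ⊕ E_b = (M1 ⊕ K) ⊕ (M2 ⊕ K) = M1 ⊕ M2, so the key drops out. Then M2 = (M1 ⊕ M2) ⊕ M1 over the first 9 bytes.
byte 0: (f6 XOR e6) XOR 66 = 10 XOR 66 = 76
byte 1: (bb XOR 73) XOR 6c = c8 XOR 6c = a4
byte 2: (4f XOR 90) XOR 61 = df XOR 61 = be
byte 3: (3f XOR a1) XOR 67 = 9e XOR 67 = f9
byte 4: (96 XOR a1) XOR 7b = 37 XOR 7b = 4c
byte 5: (cd XOR 3e) XOR 20 = f3 XOR 20 = d3
byte 6: (4b XOR 69) XOR 74 = 22 XOR 74 = 56
byte 7: (ce XOR de) XOR 68 = 10 XOR 68 = 78
byte 8: (a6 XOR d4) XOR 65 = 72 XOR 65 = 17

76a4bef94cd3567817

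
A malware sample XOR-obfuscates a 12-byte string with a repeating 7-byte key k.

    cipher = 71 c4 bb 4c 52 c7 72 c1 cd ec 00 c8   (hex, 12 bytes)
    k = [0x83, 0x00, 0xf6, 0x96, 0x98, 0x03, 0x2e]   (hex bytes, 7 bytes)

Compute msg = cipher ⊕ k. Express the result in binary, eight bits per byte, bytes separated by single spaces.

11110010 11000100 01001101 11011010 11001010 11000100 01011100 01000010 11001101 00011010 10010110 01010000

The 7-byte key repeats, so the effective keystream is 83 00 f6 96 98 03 2e 83 00 f6 96 98.
byte 0: 01110001 XOR 10000011 = 11110010
byte 1: 11000100 XOR 00000000 = 11000100
byte 2: 10111011 XOR 11110110 = 01001101
byte 3: 01001100 XOR 10010110 = 11011010
byte 4: 01010010 XOR 10011000 = 11001010
byte 5: 11000111 XOR 00000011 = 11000100
byte 6: 01110010 XOR 00101110 = 01011100
byte 7: 11000001 XOR 10000011 = 01000010
byte 8: 11001101 XOR 00000000 = 11001101
byte 9: 11101100 XOR 11110110 = 00011010
byte 10: 00000000 XOR 10010110 = 10010110
byte 11: 11001000 XOR 10011000 = 01010000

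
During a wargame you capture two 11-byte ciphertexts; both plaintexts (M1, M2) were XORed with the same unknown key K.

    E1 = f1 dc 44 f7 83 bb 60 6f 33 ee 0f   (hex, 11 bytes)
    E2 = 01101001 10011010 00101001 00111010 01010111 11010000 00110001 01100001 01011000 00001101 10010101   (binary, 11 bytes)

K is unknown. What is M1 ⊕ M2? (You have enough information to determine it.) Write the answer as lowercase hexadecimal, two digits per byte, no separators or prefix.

E1 ⊕ E2 = (M1 ⊕ K) ⊕ (M2 ⊕ K) = M1 ⊕ M2 — the shared key cancels under XOR.
byte 0: f1 ⊕ 69 = 98
byte 1: dc ⊕ 9a = 46
byte 2: 44 ⊕ 29 = 6d
byte 3: f7 ⊕ 3a = cd
byte 4: 83 ⊕ 57 = d4
byte 5: bb ⊕ d0 = 6b
byte 6: 60 ⊕ 31 = 51
byte 7: 6f ⊕ 61 = 0e
byte 8: 33 ⊕ 58 = 6b
byte 9: ee ⊕ 0d = e3
byte 10: 0f ⊕ 95 = 9a

98466dcdd46b510e6be39a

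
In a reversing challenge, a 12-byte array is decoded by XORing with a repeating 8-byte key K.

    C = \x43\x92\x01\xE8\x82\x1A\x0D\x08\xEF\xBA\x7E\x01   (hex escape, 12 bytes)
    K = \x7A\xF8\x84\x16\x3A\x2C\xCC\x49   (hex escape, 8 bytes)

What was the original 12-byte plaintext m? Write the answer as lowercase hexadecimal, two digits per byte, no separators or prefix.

The 8-byte key repeats, so the effective keystream is 7a f8 84 16 3a 2c cc 49 7a f8 84 16.
byte 0:  67 ^ 122 =  57
byte 1: 146 ^ 248 = 106
byte 2:   1 ^ 132 = 133
byte 3: 232 ^  22 = 254
byte 4: 130 ^  58 = 184
byte 5:  26 ^  44 =  54
byte 6:  13 ^ 204 = 193
byte 7:   8 ^  73 =  65
byte 8: 239 ^ 122 = 149
byte 9: 186 ^ 248 =  66
byte 10: 126 ^ 132 = 250
byte 11:   1 ^  22 =  23

396a85feb836c1419542fa17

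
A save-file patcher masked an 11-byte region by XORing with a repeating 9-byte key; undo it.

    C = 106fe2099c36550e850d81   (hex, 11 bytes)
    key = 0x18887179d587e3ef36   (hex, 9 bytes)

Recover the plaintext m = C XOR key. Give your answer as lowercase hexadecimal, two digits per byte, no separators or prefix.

08e7937049b1b6e1b31509

The 9-byte key repeats, so the effective keystream is 18 88 71 79 d5 87 e3 ef 36 18 88.
byte 0: 10 ⊕ 18 = 08
byte 1: 6f ⊕ 88 = e7
byte 2: e2 ⊕ 71 = 93
byte 3: 09 ⊕ 79 = 70
byte 4: 9c ⊕ d5 = 49
byte 5: 36 ⊕ 87 = b1
byte 6: 55 ⊕ e3 = b6
byte 7: 0e ⊕ ef = e1
byte 8: 85 ⊕ 36 = b3
byte 9: 0d ⊕ 18 = 15
byte 10: 81 ⊕ 88 = 09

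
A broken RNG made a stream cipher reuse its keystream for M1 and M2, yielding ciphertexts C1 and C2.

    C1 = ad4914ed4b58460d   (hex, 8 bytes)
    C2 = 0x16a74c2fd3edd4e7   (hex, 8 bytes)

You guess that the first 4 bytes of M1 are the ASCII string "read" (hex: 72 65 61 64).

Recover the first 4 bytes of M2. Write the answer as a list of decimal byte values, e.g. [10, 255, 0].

[201, 139, 57, 166]

First, C1 ⊕ C2 = (M1 ⊕ K) ⊕ (M2 ⊕ K) = M1 ⊕ M2, so the key drops out. Then M2 = (M1 ⊕ M2) ⊕ M1 over the first 4 bytes.
byte 0: (ad XOR 16) XOR 72 = bb XOR 72 = c9
byte 1: (49 XOR a7) XOR 65 = ee XOR 65 = 8b
byte 2: (14 XOR 4c) XOR 61 = 58 XOR 61 = 39
byte 3: (ed XOR 2f) XOR 64 = c2 XOR 64 = a6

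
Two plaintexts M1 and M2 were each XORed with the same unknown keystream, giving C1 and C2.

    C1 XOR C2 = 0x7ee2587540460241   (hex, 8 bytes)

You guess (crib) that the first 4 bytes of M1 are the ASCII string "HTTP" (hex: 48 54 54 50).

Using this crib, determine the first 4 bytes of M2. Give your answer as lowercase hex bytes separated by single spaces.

36 b6 0c 25

Since C1 ⊕ C2 = M1 ⊕ M2, XORing with the guessed M1 bytes yields the corresponding M2 bytes: M2 = (C1 ⊕ C2) ⊕ M1.
byte 0: 01111110 XOR 01001000 = 00110110
byte 1: 11100010 XOR 01010100 = 10110110
byte 2: 01011000 XOR 01010100 = 00001100
byte 3: 01110101 XOR 01010000 = 00100101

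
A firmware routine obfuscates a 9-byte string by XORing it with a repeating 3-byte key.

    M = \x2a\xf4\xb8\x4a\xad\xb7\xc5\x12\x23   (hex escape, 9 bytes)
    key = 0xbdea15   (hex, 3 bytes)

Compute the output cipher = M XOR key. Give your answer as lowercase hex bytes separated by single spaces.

The 3-byte key repeats, so the effective keystream is bd ea 15 bd ea 15 bd ea 15.
byte 0: 2a ^ bd = 97
byte 1: f4 ^ ea = 1e
byte 2: b8 ^ 15 = ad
byte 3: 4a ^ bd = f7
byte 4: ad ^ ea = 47
byte 5: b7 ^ 15 = a2
byte 6: c5 ^ bd = 78
byte 7: 12 ^ ea = f8
byte 8: 23 ^ 15 = 36

97 1e ad f7 47 a2 78 f8 36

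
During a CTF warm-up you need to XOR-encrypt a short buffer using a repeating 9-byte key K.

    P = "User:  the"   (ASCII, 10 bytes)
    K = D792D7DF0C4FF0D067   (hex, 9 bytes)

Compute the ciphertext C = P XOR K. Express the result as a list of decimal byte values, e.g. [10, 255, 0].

The 9-byte key repeats, so the effective keystream is d7 92 d7 df 0c 4f f0 d0 67 d7.
byte 0:  85 xor 215 = 130
byte 1: 115 xor 146 = 225
byte 2: 101 xor 215 = 178
byte 3: 114 xor 223 = 173
byte 4:  58 xor  12 =  54
byte 5:  32 xor  79 = 111
byte 6:  32 xor 240 = 208
byte 7: 116 xor 208 = 164
byte 8: 104 xor 103 =  15
byte 9: 101 xor 215 = 178

[130, 225, 178, 173, 54, 111, 208, 164, 15, 178]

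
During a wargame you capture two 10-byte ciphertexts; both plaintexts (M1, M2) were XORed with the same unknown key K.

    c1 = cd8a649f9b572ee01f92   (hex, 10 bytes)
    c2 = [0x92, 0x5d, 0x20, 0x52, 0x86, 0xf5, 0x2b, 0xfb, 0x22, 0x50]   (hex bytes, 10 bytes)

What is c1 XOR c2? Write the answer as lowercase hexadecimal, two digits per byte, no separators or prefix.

5fd744cd1da2051b3dc2

c1 ⊕ c2 = (M1 ⊕ K) ⊕ (M2 ⊕ K) = M1 ⊕ M2 — the shared key cancels under XOR.
cd ^ 92 = 5f
8a ^ 5d = d7
64 ^ 20 = 44
9f ^ 52 = cd
9b ^ 86 = 1d
57 ^ f5 = a2
2e ^ 2b = 05
e0 ^ fb = 1b
1f ^ 22 = 3d
92 ^ 50 = c2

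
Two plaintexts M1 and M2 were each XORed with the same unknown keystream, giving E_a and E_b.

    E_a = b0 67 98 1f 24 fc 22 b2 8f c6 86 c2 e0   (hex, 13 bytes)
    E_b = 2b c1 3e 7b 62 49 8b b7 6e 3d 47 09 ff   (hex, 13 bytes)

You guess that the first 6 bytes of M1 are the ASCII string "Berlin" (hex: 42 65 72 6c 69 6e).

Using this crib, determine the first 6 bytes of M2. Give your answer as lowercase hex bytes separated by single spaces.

First, E_a ⊕ E_b = (M1 ⊕ K) ⊕ (M2 ⊕ K) = M1 ⊕ M2, so the key drops out. Then M2 = (M1 ⊕ M2) ⊕ M1 over the first 6 bytes.
byte 0: (b0 xor 2b) xor 42 = 9b xor 42 = d9
byte 1: (67 xor c1) xor 65 = a6 xor 65 = c3
byte 2: (98 xor 3e) xor 72 = a6 xor 72 = d4
byte 3: (1f xor 7b) xor 6c = 64 xor 6c = 08
byte 4: (24 xor 62) xor 69 = 46 xor 69 = 2f
byte 5: (fc xor 49) xor 6e = b5 xor 6e = db

d9 c3 d4 08 2f db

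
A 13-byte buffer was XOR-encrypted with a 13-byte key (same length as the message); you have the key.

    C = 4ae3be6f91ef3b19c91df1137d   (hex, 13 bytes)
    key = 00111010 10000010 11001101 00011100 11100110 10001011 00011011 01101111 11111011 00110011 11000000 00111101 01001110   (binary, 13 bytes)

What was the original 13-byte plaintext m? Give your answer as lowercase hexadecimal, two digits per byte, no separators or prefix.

XOR is its own inverse, so applying the key byte-wise gives the result directly.
4a ^ 3a = 70
e3 ^ 82 = 61
be ^ cd = 73
6f ^ 1c = 73
91 ^ e6 = 77
ef ^ 8b = 64
3b ^ 1b = 20
19 ^ 6f = 76
c9 ^ fb = 32
1d ^ 33 = 2e
f1 ^ c0 = 31
13 ^ 3d = 2e
7d ^ 4e = 33

7061737377642076322e312e33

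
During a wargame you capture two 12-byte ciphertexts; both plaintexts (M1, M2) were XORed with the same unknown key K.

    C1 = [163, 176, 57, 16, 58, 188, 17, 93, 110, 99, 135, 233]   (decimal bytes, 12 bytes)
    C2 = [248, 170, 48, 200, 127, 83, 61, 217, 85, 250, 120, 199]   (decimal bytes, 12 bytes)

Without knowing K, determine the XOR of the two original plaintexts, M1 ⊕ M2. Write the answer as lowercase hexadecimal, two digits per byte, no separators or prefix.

5b1a09d845ef2c843b99ff2e

C1 ⊕ C2 = (M1 ⊕ K) ⊕ (M2 ⊕ K) = M1 ⊕ M2 — the shared key cancels under XOR.
byte 0: a3 ⊕ f8 = 5b
byte 1: b0 ⊕ aa = 1a
byte 2: 39 ⊕ 30 = 09
byte 3: 10 ⊕ c8 = d8
byte 4: 3a ⊕ 7f = 45
byte 5: bc ⊕ 53 = ef
byte 6: 11 ⊕ 3d = 2c
byte 7: 5d ⊕ d9 = 84
byte 8: 6e ⊕ 55 = 3b
byte 9: 63 ⊕ fa = 99
byte 10: 87 ⊕ 78 = ff
byte 11: e9 ⊕ c7 = 2e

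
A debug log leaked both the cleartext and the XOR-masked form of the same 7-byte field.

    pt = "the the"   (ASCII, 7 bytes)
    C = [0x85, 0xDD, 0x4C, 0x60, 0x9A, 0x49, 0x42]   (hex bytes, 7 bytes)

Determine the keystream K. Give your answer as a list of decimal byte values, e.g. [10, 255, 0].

[241, 181, 41, 64, 238, 33, 39]

Since C = pt ⊕ K, XORing both sides with pt gives K = pt ⊕ C.
74 ^ 85 = f1
68 ^ dd = b5
65 ^ 4c = 29
20 ^ 60 = 40
74 ^ 9a = ee
68 ^ 49 = 21
65 ^ 42 = 27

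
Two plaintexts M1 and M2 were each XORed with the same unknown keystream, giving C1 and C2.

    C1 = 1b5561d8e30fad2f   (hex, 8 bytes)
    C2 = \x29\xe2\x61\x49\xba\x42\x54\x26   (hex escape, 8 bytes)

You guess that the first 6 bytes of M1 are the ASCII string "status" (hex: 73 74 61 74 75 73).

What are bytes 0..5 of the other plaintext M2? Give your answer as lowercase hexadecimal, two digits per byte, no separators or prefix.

First, C1 ⊕ C2 = (M1 ⊕ K) ⊕ (M2 ⊕ K) = M1 ⊕ M2, so the key drops out. Then M2 = (M1 ⊕ M2) ⊕ M1 over the first 6 bytes.
byte 0: (1b XOR 29) XOR 73 = 32 XOR 73 = 41
byte 1: (55 XOR e2) XOR 74 = b7 XOR 74 = c3
byte 2: (61 XOR 61) XOR 61 = 00 XOR 61 = 61
byte 3: (d8 XOR 49) XOR 74 = 91 XOR 74 = e5
byte 4: (e3 XOR ba) XOR 75 = 59 XOR 75 = 2c
byte 5: (0f XOR 42) XOR 73 = 4d XOR 73 = 3e

41c361e52c3e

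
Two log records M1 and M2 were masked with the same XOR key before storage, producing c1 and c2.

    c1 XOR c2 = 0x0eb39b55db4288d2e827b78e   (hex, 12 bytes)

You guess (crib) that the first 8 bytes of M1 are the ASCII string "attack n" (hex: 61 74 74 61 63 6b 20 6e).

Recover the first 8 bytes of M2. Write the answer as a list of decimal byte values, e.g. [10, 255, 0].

[111, 199, 239, 52, 184, 41, 168, 188]

Since c1 ⊕ c2 = M1 ⊕ M2, XORing with the guessed M1 bytes yields the corresponding M2 bytes: M2 = (c1 ⊕ c2) ⊕ M1.
0e ^ 61 = 6f
b3 ^ 74 = c7
9b ^ 74 = ef
55 ^ 61 = 34
db ^ 63 = b8
42 ^ 6b = 29
88 ^ 20 = a8
d2 ^ 6e = bc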